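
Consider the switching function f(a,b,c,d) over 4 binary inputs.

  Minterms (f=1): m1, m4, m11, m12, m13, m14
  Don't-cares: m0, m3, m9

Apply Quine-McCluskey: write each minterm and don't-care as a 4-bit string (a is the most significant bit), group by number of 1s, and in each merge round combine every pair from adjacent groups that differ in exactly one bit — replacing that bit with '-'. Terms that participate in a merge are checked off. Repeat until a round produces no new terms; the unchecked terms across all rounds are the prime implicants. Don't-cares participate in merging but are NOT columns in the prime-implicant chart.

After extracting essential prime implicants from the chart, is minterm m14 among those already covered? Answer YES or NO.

YES

Round 0: 0000✓ 0001✓ 0011✓ 0100✓ 1001✓ 1011✓ 1100✓ 1101✓ 1110✓
Round 1: -001✓ -011✓ -100 0-00 00-1✓ 000- 1-01 10-1✓ 11-0 110-
Round 2: -0-1
PIs = {-0-1, -100, 0-00, 000-, 1-01, 11-0, 110-}
Coverage chart:
  m1: -0-1,000-
  m4: -100,0-00
  m11: -0-1 ←essential
  m12: -100,11-0,110-
  m13: 1-01,110-
  m14: 11-0 ←essential
Essential: -0-1, 11-0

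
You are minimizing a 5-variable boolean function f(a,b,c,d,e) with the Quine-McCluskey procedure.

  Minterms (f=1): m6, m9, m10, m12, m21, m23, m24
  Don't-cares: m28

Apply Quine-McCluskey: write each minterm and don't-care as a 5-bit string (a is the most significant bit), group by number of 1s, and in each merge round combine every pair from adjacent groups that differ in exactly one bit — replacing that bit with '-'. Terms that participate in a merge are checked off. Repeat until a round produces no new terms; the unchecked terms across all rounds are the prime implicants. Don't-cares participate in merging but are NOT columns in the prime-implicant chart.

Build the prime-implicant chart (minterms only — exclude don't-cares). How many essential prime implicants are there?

[col 0] 00110, 01001, 01010, 01100*, 10101*, 10111*, 11000*, 11100*
[col 1] -1100, 101-1, 11-00
Prime implicants: -1100, 00110, 01001, 01010, 101-1, 11-00
PI chart (minterm → PIs covering it):
  6 | 00110  (sole → essential)
  9 | 01001  (sole → essential)
  10 | 01010  (sole → essential)
  12 | -1100  (sole → essential)
  21 | 101-1  (sole → essential)
  23 | 101-1  (sole → essential)
  24 | 11-00  (sole → essential)
Essential prime implicants: -1100, 00110, 01001, 01010, 101-1, 11-00

6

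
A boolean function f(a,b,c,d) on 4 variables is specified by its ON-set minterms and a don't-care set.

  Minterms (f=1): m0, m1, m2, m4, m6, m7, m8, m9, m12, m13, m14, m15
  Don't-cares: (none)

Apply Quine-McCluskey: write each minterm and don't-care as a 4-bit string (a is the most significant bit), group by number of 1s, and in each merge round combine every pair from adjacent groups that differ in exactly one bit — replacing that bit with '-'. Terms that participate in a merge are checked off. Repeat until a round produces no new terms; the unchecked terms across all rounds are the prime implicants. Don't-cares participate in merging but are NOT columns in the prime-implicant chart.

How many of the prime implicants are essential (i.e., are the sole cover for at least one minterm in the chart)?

3

size-2^0 implicants → 0000(✓)  0001(✓)  0010(✓)  0100(✓)  0110(✓)  0111(✓)  1000(✓)  1001(✓)  1100(✓)  1101(✓)  1110(✓)  1111(✓)
size-2^1 implicants → -000(✓)  -001(✓)  -100(✓)  -110(✓)  -111(✓)  0-00(✓)  0-10(✓)  00-0(✓)  000-(✓)  01-0(✓)  011-(✓)  1-00(✓)  1-01(✓)  100-(✓)  11-0(✓)  11-1(✓)  110-(✓)  111-(✓)
size-2^2 implicants → --00  -00-  -1-0  -11-  0--0  1-0-  11--
Unchecked terms (primes): --00, -00-, -1-0, -11-, 0--0, 1-0-, 11--
Minterm coverage:
  m0 ⊆ --00,-00-,0--0
  m1 ⊆ -00- [E]
  m2 ⊆ 0--0 [E]
  m4 ⊆ --00,-1-0,0--0
  m6 ⊆ -1-0,-11-,0--0
  m7 ⊆ -11- [E]
  m8 ⊆ --00,-00-,1-0-
  m9 ⊆ -00-,1-0-
  m12 ⊆ --00,-1-0,1-0-,11--
  m13 ⊆ 1-0-,11--
  m14 ⊆ -1-0,-11-,11--
  m15 ⊆ -11-,11--
E = {-00-, -11-, 0--0}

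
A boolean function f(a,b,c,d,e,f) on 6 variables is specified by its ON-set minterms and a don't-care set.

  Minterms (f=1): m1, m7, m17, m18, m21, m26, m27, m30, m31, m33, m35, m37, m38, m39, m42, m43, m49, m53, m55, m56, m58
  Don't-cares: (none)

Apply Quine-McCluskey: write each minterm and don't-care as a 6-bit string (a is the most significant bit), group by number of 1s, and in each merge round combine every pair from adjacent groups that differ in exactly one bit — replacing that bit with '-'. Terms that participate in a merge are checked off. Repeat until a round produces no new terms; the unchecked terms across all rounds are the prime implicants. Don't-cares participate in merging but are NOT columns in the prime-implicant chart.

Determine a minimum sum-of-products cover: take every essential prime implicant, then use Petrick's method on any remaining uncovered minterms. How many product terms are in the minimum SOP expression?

[col 0] 000001*, 000111*, 010001*, 010010*, 010101*, 011010*, 011011*, 011110*, 011111*, 100001*, 100011*, 100101*, 100110*, 100111*, 101010*, 101011*, 110001*, 110101*, 110111*, 111000*, 111010*
[col 1] -00001*, -00111, -10001*, -10101*, -11010, 0-0001*, 01-010, 010-01*, 011-10*, 011-11*, 01101-*, 01111-*, 1-0001*, 1-0101*, 1-0111*, 1-1010, 10-011, 100-01*, 100-11*, 1000-1*, 1001-1*, 10011-, 10101-, 110-01*, 1101-1*, 1110-0
[col 2] --0001, -10-01, 011-1-, 1-0-01, 1-01-1, 100--1
Prime implicants: --0001, -00111, -10-01, -11010, 01-010, 011-1-, 1-0-01, 1-01-1, 1-1010, 10-011, 100--1, 10011-, 10101-, 1110-0
PI chart (minterm → PIs covering it):
  1 | --0001  (sole → essential)
  7 | -00111  (sole → essential)
  17 | --0001,-10-01
  18 | 01-010  (sole → essential)
  21 | -10-01  (sole → essential)
  26 | -11010,01-010,011-1-
  27 | 011-1-  (sole → essential)
  30 | 011-1-  (sole → essential)
  31 | 011-1-  (sole → essential)
  33 | --0001,1-0-01,100--1
  35 | 10-011,100--1
  37 | 1-0-01,1-01-1,100--1
  38 | 10011-  (sole → essential)
  39 | -00111,1-01-1,100--1,10011-
  42 | 1-1010,10101-
  43 | 10-011,10101-
  49 | --0001,-10-01,1-0-01
  53 | -10-01,1-0-01,1-01-1
  55 | 1-01-1  (sole → essential)
  56 | 1110-0  (sole → essential)
  58 | -11010,1-1010,1110-0
Essential prime implicants: --0001, -00111, -10-01, 01-010, 011-1-, 1-01-1, 10011-, 1110-0
Petrick residual → 1-1010, 10-011
Minimum SOP uses 10 PIs: c'd'e'f + b'c'def + bc'e'f + a'bd'ef' + a'bce + ac'df + acd'ef' + ab'd'ef + ab'c'de + abcd'f'

10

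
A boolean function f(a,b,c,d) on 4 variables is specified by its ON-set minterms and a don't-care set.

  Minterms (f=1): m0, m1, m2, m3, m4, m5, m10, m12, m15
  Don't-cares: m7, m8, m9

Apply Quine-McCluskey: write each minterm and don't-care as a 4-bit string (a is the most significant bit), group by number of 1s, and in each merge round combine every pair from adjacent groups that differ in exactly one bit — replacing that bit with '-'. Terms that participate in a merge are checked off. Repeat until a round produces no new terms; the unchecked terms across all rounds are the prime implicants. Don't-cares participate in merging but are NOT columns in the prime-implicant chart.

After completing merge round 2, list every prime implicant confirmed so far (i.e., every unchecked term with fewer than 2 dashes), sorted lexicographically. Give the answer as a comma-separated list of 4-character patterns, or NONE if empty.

-111

size-2^0 implicants → 0000(✓)  0001(✓)  0010(✓)  0011(✓)  0100(✓)  0101(✓)  0111(✓)  1000(✓)  1001(✓)  1010(✓)  1100(✓)  1111(✓)
size-2^1 implicants → -000(✓)  -001(✓)  -010(✓)  -100(✓)  -111  0-00(✓)  0-01(✓)  0-11(✓)  00-0(✓)  00-1(✓)  000-(✓)  001-(✓)  01-1(✓)  010-(✓)  1-00(✓)  10-0(✓)  100-(✓)
size-2^2 implicants → --00  -0-0  -00-  0--1  0-0-  00--
Unchecked terms (primes): --00, -0-0, -00-, -111, 0--1, 0-0-, 00--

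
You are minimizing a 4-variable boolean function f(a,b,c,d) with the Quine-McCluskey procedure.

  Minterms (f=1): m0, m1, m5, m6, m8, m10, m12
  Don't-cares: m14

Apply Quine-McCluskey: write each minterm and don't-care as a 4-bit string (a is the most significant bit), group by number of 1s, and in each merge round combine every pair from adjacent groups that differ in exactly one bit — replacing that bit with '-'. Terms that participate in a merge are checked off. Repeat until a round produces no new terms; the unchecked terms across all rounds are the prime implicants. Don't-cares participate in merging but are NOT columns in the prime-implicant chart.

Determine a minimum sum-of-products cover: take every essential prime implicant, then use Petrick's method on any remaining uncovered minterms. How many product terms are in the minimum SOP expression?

Round 0: 0000✓ 0001✓ 0101✓ 0110✓ 1000✓ 1010✓ 1100✓ 1110✓
Round 1: -000 -110 0-01 000- 1-00✓ 1-10✓ 10-0✓ 11-0✓
Round 2: 1--0
PIs = {-000, -110, 0-01, 000-, 1--0}
Coverage chart:
  m0: -000,000-
  m1: 0-01,000-
  m5: 0-01 ←essential
  m6: -110 ←essential
  m8: -000,1--0
  m10: 1--0 ←essential
  m12: 1--0 ←essential
Essential: -110, 0-01, 1--0
Petrick residual → -000
Min cover (4 terms): b'c'd' + bcd' + a'c'd + ad'

4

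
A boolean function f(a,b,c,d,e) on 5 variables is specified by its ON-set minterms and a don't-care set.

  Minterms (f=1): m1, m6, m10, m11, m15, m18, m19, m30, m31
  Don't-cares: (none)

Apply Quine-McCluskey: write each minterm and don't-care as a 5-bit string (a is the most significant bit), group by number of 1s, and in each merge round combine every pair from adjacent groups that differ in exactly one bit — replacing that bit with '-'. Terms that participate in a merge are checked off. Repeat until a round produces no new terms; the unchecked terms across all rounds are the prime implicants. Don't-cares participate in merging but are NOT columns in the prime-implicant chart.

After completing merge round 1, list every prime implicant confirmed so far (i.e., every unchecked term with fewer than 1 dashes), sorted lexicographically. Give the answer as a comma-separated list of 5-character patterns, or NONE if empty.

00001, 00110

size-2^0 implicants → 00001  00110  01010(✓)  01011(✓)  01111(✓)  10010(✓)  10011(✓)  11110(✓)  11111(✓)
size-2^1 implicants → -1111  01-11  0101-  1001-  1111-
Unchecked terms (primes): -1111, 00001, 00110, 01-11, 0101-, 1001-, 1111-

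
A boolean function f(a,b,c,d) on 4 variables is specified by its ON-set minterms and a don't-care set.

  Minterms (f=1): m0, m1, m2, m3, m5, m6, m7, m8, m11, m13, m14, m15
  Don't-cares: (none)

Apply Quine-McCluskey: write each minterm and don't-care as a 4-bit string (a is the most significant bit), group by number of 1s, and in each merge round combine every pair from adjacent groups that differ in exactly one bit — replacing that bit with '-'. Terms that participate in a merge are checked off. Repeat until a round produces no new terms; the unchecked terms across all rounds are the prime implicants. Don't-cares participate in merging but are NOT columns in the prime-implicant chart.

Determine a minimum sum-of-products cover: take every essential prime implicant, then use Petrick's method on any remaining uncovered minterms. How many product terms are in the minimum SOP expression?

5

size-2^0 implicants → 0000(✓)  0001(✓)  0010(✓)  0011(✓)  0101(✓)  0110(✓)  0111(✓)  1000(✓)  1011(✓)  1101(✓)  1110(✓)  1111(✓)
size-2^1 implicants → -000  -011(✓)  -101(✓)  -110(✓)  -111(✓)  0-01(✓)  0-10(✓)  0-11(✓)  00-0(✓)  00-1(✓)  000-(✓)  001-(✓)  01-1(✓)  011-(✓)  1-11(✓)  11-1(✓)  111-(✓)
size-2^2 implicants → --11  -1-1  -11-  0--1  0-1-  00--
Unchecked terms (primes): --11, -000, -1-1, -11-, 0--1, 0-1-, 00--
Minterm coverage:
  m0 ⊆ -000,00--
  m1 ⊆ 0--1,00--
  m2 ⊆ 0-1-,00--
  m3 ⊆ --11,0--1,0-1-,00--
  m5 ⊆ -1-1,0--1
  m6 ⊆ -11-,0-1-
  m7 ⊆ --11,-1-1,-11-,0--1,0-1-
  m8 ⊆ -000 [E]
  m11 ⊆ --11 [E]
  m13 ⊆ -1-1 [E]
  m14 ⊆ -11- [E]
  m15 ⊆ --11,-1-1,-11-
E = {--11, -000, -1-1, -11-}
Petrick residual → 00--
Cover = cd + b'c'd' + bd + bc + a'b'  |cover|=5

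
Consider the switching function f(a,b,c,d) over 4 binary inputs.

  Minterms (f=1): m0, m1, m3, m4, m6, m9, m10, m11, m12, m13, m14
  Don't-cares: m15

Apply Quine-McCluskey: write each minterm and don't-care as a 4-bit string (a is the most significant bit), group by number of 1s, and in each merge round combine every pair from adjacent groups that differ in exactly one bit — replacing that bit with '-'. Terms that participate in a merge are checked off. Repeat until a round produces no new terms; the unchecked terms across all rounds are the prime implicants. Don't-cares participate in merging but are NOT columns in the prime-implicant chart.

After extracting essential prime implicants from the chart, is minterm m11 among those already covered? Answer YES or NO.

YES

size-2^0 implicants → 0000(✓)  0001(✓)  0011(✓)  0100(✓)  0110(✓)  1001(✓)  1010(✓)  1011(✓)  1100(✓)  1101(✓)  1110(✓)  1111(✓)
size-2^1 implicants → -001(✓)  -011(✓)  -100(✓)  -110(✓)  0-00  00-1(✓)  000-  01-0(✓)  1-01(✓)  1-10(✓)  1-11(✓)  10-1(✓)  101-(✓)  11-0(✓)  11-1(✓)  110-(✓)  111-(✓)
size-2^2 implicants → -0-1  -1-0  1--1  1-1-  11--
Unchecked terms (primes): -0-1, -1-0, 0-00, 000-, 1--1, 1-1-, 11--
Minterm coverage:
  m0 ⊆ 0-00,000-
  m1 ⊆ -0-1,000-
  m3 ⊆ -0-1 [E]
  m4 ⊆ -1-0,0-00
  m6 ⊆ -1-0 [E]
  m9 ⊆ -0-1,1--1
  m10 ⊆ 1-1- [E]
  m11 ⊆ -0-1,1--1,1-1-
  m12 ⊆ -1-0,11--
  m13 ⊆ 1--1,11--
  m14 ⊆ -1-0,1-1-,11--
E = {-0-1, -1-0, 1-1-}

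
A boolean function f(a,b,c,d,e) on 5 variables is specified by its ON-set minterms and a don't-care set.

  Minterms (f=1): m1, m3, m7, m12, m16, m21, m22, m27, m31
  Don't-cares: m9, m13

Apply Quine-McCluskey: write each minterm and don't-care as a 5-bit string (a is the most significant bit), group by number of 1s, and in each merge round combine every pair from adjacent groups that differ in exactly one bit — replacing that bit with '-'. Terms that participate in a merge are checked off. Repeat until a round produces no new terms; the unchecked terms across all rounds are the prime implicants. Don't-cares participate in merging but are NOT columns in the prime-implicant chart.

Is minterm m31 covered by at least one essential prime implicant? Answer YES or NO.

YES

[col 0] 00001*, 00011*, 00111*, 01001*, 01100*, 01101*, 10000, 10101, 10110, 11011*, 11111*
[col 1] 0-001, 00-11, 000-1, 01-01, 0110-, 11-11
Prime implicants: 0-001, 00-11, 000-1, 01-01, 0110-, 10000, 10101, 10110, 11-11
PI chart (minterm → PIs covering it):
  1 | 0-001,000-1
  3 | 00-11,000-1
  7 | 00-11  (sole → essential)
  12 | 0110-  (sole → essential)
  16 | 10000  (sole → essential)
  21 | 10101  (sole → essential)
  22 | 10110  (sole → essential)
  27 | 11-11  (sole → essential)
  31 | 11-11  (sole → essential)
Essential prime implicants: 00-11, 0110-, 10000, 10101, 10110, 11-11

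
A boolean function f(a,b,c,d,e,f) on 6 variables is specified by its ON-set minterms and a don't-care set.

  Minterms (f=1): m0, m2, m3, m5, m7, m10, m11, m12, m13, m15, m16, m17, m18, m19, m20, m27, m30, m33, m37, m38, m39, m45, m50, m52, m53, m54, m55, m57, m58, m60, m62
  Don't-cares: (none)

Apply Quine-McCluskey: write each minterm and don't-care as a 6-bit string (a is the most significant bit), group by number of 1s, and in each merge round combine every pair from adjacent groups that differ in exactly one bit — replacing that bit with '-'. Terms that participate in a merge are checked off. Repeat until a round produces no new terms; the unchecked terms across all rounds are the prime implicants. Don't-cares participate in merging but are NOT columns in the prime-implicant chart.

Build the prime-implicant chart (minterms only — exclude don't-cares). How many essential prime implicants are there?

12

Round 0: 000000✓ 000010✓ 000011✓ 000101✓ 000111✓ 001010✓ 001011✓ 001100✓ 001101✓ 001111✓ 010000✓ 010001✓ 010010✓ 010011✓ 010100✓ 011011✓ 011110✓ 100001✓ 100101✓ 100110✓ 100111✓ 101101✓ 110010✓ 110100✓ 110101✓ 110110✓ 110111✓ 111001 111010✓ 111100✓ 111110✓
Round 1: -00101✓ -00111✓ -01101✓ -10010 -10100 -11110 0-0000✓ 0-0010✓ 0-0011✓ 0-1011✓ 00-010✓ 00-011✓ 00-101✓ 00-111✓ 000-11✓ 0000-0✓ 00001-✓ 0001-1✓ 001-11✓ 00101-✓ 0011-1✓ 00110- 01-011✓ 010-00 0100-0✓ 0100-1✓ 01000-✓ 01001-✓ 1-0101✓ 1-0110✓ 1-0111✓ 10-101✓ 100-01 1001-1✓ 10011-✓ 11-010✓ 11-100✓ 11-110✓ 110-10✓ 1101-0✓ 1101-1✓ 11010-✓ 11011-✓ 111-10✓ 1111-0✓
Round 2: -0-101 -001-1 0--011 0-00-0 0-001- 00--11 00-01- 00-1-1 0100-- 1-01-1 1-011- 11--10 11-1-0 1101--
PIs = {-0-101, -001-1, -10010, -10100, -11110, 0--011, 0-00-0, 0-001-, 00--11, 00-01-, 00-1-1, 00110-, 010-00, 0100--, 1-01-1, 1-011-, 100-01, 11--10, 11-1-0, 1101--, 111001}
Coverage chart:
  m0: 0-00-0 ←essential
  m2: 0-00-0,0-001-,00-01-
  m3: 0--011,0-001-,00--11,00-01-
  m5: -0-101,-001-1,00-1-1
  m7: -001-1,00--11,00-1-1
  m10: 00-01- ←essential
  m11: 0--011,00--11,00-01-
  m12: 00110- ←essential
  m13: -0-101,00-1-1,00110-
  m15: 00--11,00-1-1
  m16: 0-00-0,010-00,0100--
  m17: 0100-- ←essential
  m18: -10010,0-00-0,0-001-,0100--
  m19: 0--011,0-001-,0100--
  m20: -10100,010-00
  m27: 0--011 ←essential
  m30: -11110 ←essential
  m33: 100-01 ←essential
  m37: -0-101,-001-1,1-01-1,100-01
  m38: 1-011- ←essential
  m39: -001-1,1-01-1,1-011-
  m45: -0-101 ←essential
  m50: -10010,11--10
  m52: -10100,11-1-0,1101--
  m53: 1-01-1,1101--
  m54: 1-011-,11--10,11-1-0,1101--
  m55: 1-01-1,1-011-,1101--
  m57: 111001 ←essential
  m58: 11--10 ←essential
  m60: 11-1-0 ←essential
  m62: -11110,11--10,11-1-0
Essential: -0-101, -11110, 0--011, 0-00-0, 00-01-, 00110-, 0100--, 1-011-, 100-01, 11--10, 11-1-0, 111001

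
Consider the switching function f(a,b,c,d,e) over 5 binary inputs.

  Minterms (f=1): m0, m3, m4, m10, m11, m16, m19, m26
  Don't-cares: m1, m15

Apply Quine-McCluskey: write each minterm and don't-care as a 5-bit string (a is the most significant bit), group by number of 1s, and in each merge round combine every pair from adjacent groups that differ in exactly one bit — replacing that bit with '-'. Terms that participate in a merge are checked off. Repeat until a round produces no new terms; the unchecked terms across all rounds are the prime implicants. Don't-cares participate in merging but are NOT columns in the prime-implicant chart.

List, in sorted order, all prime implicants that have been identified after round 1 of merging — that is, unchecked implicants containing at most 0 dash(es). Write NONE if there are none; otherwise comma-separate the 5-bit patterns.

NONE

[col 0] 00000*, 00001*, 00011*, 00100*, 01010*, 01011*, 01111*, 10000*, 10011*, 11010*
[col 1] -0000, -0011, -1010, 0-011, 00-00, 000-1, 0000-, 01-11, 0101-
Prime implicants: -0000, -0011, -1010, 0-011, 00-00, 000-1, 0000-, 01-11, 0101-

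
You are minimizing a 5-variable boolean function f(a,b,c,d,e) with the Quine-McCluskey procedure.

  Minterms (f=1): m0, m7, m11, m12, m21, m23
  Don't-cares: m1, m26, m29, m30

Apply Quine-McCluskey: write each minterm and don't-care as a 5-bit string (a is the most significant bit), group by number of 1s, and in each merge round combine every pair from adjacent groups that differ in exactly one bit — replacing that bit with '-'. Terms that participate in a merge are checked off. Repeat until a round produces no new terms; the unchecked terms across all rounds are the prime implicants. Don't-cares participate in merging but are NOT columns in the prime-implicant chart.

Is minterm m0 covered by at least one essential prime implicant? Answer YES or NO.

YES

Round 0: 00000✓ 00001✓ 00111✓ 01011 01100 10101✓ 10111✓ 11010✓ 11101✓ 11110✓
Round 1: -0111 0000- 1-101 101-1 11-10
PIs = {-0111, 0000-, 01011, 01100, 1-101, 101-1, 11-10}
Coverage chart:
  m0: 0000- ←essential
  m7: -0111 ←essential
  m11: 01011 ←essential
  m12: 01100 ←essential
  m21: 1-101,101-1
  m23: -0111,101-1
Essential: -0111, 0000-, 01011, 01100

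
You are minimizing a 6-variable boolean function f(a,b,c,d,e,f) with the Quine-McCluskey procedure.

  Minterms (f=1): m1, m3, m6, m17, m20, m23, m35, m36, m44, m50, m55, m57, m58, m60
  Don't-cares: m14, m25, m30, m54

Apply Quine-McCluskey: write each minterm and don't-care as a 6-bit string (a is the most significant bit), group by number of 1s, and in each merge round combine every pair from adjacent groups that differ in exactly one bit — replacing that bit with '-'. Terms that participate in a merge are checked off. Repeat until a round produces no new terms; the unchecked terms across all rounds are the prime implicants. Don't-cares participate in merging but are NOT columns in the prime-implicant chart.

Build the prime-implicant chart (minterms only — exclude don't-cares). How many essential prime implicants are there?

8

[col 0] 000001*, 000011*, 000110*, 001110*, 010001*, 010100, 010111*, 011001*, 011110*, 100011*, 100100*, 101100*, 110010*, 110110*, 110111*, 111001*, 111010*, 111100*
[col 1] -00011, -10111, -11001, 0-0001, 0-1110, 00-110, 0000-1, 01-001, 1-1100, 10-100, 11-010, 110-10, 11011-
Prime implicants: -00011, -10111, -11001, 0-0001, 0-1110, 00-110, 0000-1, 01-001, 010100, 1-1100, 10-100, 11-010, 110-10, 11011-
PI chart (minterm → PIs covering it):
  1 | 0-0001,0000-1
  3 | -00011,0000-1
  6 | 00-110  (sole → essential)
  17 | 0-0001,01-001
  20 | 010100  (sole → essential)
  23 | -10111  (sole → essential)
  35 | -00011  (sole → essential)
  36 | 10-100  (sole → essential)
  44 | 1-1100,10-100
  50 | 11-010,110-10
  55 | -10111,11011-
  57 | -11001  (sole → essential)
  58 | 11-010  (sole → essential)
  60 | 1-1100  (sole → essential)
Essential prime implicants: -00011, -10111, -11001, 00-110, 010100, 1-1100, 10-100, 11-010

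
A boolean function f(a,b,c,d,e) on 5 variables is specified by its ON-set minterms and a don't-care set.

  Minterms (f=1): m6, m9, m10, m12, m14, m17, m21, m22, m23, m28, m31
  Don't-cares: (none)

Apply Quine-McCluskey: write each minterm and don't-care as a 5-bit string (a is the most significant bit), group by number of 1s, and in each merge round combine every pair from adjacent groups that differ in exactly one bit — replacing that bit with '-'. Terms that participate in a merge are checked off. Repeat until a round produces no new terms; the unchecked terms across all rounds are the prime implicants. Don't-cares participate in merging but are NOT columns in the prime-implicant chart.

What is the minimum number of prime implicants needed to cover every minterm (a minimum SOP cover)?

6

Round 0: 00110✓ 01001 01010✓ 01100✓ 01110✓ 10001✓ 10101✓ 10110✓ 10111✓ 11100✓ 11111✓
Round 1: -0110 -1100 0-110 01-10 011-0 1-111 10-01 101-1 1011-
PIs = {-0110, -1100, 0-110, 01-10, 01001, 011-0, 1-111, 10-01, 101-1, 1011-}
Coverage chart:
  m6: -0110,0-110
  m9: 01001 ←essential
  m10: 01-10 ←essential
  m12: -1100,011-0
  m14: 0-110,01-10,011-0
  m17: 10-01 ←essential
  m21: 10-01,101-1
  m22: -0110,1011-
  m23: 1-111,101-1,1011-
  m28: -1100 ←essential
  m31: 1-111 ←essential
Essential: -1100, 01-10, 01001, 1-111, 10-01
Petrick residual → -0110
Min cover (6 terms): b'cde' + bcd'e' + a'bde' + a'bc'd'e + acde + ab'd'e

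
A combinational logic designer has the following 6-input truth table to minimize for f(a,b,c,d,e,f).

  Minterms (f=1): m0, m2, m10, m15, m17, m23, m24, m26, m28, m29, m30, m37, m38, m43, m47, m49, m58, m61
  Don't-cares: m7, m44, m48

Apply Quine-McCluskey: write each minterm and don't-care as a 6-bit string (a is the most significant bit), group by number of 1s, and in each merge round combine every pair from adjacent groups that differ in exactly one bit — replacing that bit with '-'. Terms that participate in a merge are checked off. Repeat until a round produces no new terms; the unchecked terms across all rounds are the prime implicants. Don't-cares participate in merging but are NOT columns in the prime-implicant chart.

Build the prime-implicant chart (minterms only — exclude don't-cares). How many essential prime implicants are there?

Round 0: 000000✓ 000010✓ 000111✓ 001010✓ 001111✓ 010001✓ 010111✓ 011000✓ 011010✓ 011100✓ 011101✓ 011110✓ 100101 100110 101011✓ 101100 101111✓ 110000✓ 110001✓ 111010✓ 111101✓
Round 1: -01111 -10001 -11010 -11101 0-0111 0-1010 00-010 00-111 0000-0 011-00✓ 011-10✓ 0110-0✓ 0111-0✓ 01110- 101-11 11000-
Round 2: 011--0
PIs = {-01111, -10001, -11010, -11101, 0-0111, 0-1010, 00-010, 00-111, 0000-0, 011--0, 01110-, 100101, 100110, 101-11, 101100, 11000-}
Coverage chart:
  m0: 0000-0 ←essential
  m2: 00-010,0000-0
  m10: 0-1010,00-010
  m15: -01111,00-111
  m17: -10001 ←essential
  m23: 0-0111 ←essential
  m24: 011--0 ←essential
  m26: -11010,0-1010,011--0
  m28: 011--0,01110-
  m29: -11101,01110-
  m30: 011--0 ←essential
  m37: 100101 ←essential
  m38: 100110 ←essential
  m43: 101-11 ←essential
  m47: -01111,101-11
  m49: -10001,11000-
  m58: -11010 ←essential
  m61: -11101 ←essential
Essential: -10001, -11010, -11101, 0-0111, 0000-0, 011--0, 100101, 100110, 101-11

9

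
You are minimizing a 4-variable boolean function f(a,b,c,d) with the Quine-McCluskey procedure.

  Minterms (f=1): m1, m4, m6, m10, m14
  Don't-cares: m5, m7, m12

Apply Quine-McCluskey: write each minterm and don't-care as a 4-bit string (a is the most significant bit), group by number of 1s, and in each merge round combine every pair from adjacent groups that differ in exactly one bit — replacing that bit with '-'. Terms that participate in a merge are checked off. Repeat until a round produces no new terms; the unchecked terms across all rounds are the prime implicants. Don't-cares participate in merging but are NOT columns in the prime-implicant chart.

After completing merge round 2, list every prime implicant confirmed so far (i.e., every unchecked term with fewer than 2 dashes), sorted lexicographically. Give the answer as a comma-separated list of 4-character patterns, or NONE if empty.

0-01, 1-10

size-2^0 implicants → 0001(✓)  0100(✓)  0101(✓)  0110(✓)  0111(✓)  1010(✓)  1100(✓)  1110(✓)
size-2^1 implicants → -100(✓)  -110(✓)  0-01  01-0(✓)  01-1(✓)  010-(✓)  011-(✓)  1-10  11-0(✓)
size-2^2 implicants → -1-0  01--
Unchecked terms (primes): -1-0, 0-01, 01--, 1-10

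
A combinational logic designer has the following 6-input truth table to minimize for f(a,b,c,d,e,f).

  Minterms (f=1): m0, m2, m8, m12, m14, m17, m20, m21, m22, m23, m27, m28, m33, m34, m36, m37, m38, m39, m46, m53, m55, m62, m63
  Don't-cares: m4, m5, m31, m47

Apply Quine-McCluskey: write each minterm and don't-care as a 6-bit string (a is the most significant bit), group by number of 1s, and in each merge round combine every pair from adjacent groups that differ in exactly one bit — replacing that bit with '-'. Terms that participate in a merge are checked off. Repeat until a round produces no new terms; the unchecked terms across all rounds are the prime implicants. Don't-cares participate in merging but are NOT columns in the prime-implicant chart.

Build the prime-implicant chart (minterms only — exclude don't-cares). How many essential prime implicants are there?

7

[col 0] 000000*, 000010*, 000100*, 000101*, 001000*, 001100*, 001110*, 010001*, 010100*, 010101*, 010110*, 010111*, 011011*, 011100*, 011111*, 100001*, 100010*, 100100*, 100101*, 100110*, 100111*, 101110*, 101111*, 110101*, 110111*, 111110*, 111111*
[col 1] -00010, -00100*, -00101*, -01110, -10101*, -10111*, -11111*, 0-0100*, 0-0101*, 0-1100*, 00-000*, 00-100*, 000-00*, 0000-0, 00010-*, 001-00*, 0011-0, 01-100*, 01-111*, 010-01, 0101-0*, 0101-1*, 01010-*, 01011-*, 011-11, 1-0101*, 1-0111*, 1-1110*, 1-1111*, 10-110*, 10-111*, 100-01, 100-10, 1001-0*, 1001-1*, 10010-*, 10011-*, 10111-*, 11-111*, 1101-1*, 11111-*
[col 2] --0101, -0010-, -1-111, -101-1, 0--100, 0-010-, 00--00, 0101--, 1--111, 1-01-1, 1-111-, 10-11-, 1001--
Prime implicants: --0101, -00010, -0010-, -01110, -1-111, -101-1, 0--100, 0-010-, 00--00, 0000-0, 0011-0, 010-01, 0101--, 011-11, 1--111, 1-01-1, 1-111-, 10-11-, 100-01, 100-10, 1001--
PI chart (minterm → PIs covering it):
  0 | 00--00,0000-0
  2 | -00010,0000-0
  8 | 00--00  (sole → essential)
  12 | 0--100,00--00,0011-0
  14 | -01110,0011-0
  17 | 010-01  (sole → essential)
  20 | 0--100,0-010-,0101--
  21 | --0101,-101-1,0-010-,010-01,0101--
  22 | 0101--  (sole → essential)
  23 | -1-111,-101-1,0101--
  27 | 011-11  (sole → essential)
  28 | 0--100  (sole → essential)
  33 | 100-01  (sole → essential)
  34 | -00010,100-10
  36 | -0010-,1001--
  37 | --0101,-0010-,1-01-1,100-01,1001--
  38 | 10-11-,100-10,1001--
  39 | 1--111,1-01-1,10-11-,1001--
  46 | -01110,1-111-,10-11-
  53 | --0101,-101-1,1-01-1
  55 | -1-111,-101-1,1--111,1-01-1
  62 | 1-111-  (sole → essential)
  63 | -1-111,1--111,1-111-
Essential prime implicants: 0--100, 00--00, 010-01, 0101--, 011-11, 1-111-, 100-01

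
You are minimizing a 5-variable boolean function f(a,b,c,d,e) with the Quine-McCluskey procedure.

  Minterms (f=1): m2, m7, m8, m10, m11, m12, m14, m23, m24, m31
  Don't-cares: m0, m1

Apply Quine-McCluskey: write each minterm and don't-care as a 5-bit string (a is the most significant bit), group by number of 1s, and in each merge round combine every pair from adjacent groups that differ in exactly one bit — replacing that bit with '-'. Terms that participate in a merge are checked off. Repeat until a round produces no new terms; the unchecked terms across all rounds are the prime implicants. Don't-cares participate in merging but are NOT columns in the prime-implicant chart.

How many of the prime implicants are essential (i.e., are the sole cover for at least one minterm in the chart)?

[col 0] 00000*, 00001*, 00010*, 00111*, 01000*, 01010*, 01011*, 01100*, 01110*, 10111*, 11000*, 11111*
[col 1] -0111, -1000, 0-000*, 0-010*, 000-0*, 0000-, 01-00*, 01-10*, 010-0*, 0101-, 011-0*, 1-111
[col 2] 0-0-0, 01--0
Prime implicants: -0111, -1000, 0-0-0, 0000-, 01--0, 0101-, 1-111
PI chart (minterm → PIs covering it):
  2 | 0-0-0  (sole → essential)
  7 | -0111  (sole → essential)
  8 | -1000,0-0-0,01--0
  10 | 0-0-0,01--0,0101-
  11 | 0101-  (sole → essential)
  12 | 01--0  (sole → essential)
  14 | 01--0  (sole → essential)
  23 | -0111,1-111
  24 | -1000  (sole → essential)
  31 | 1-111  (sole → essential)
Essential prime implicants: -0111, -1000, 0-0-0, 01--0, 0101-, 1-111

6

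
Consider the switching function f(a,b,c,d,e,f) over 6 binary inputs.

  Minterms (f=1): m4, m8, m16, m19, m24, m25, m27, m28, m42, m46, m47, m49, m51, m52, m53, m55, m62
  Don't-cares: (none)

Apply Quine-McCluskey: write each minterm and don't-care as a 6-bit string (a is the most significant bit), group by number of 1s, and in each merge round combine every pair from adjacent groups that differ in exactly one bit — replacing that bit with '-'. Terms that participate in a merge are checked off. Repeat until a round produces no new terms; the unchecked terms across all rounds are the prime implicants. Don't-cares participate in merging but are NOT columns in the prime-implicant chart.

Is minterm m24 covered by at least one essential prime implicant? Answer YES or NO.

[col 0] 000100, 001000*, 010000*, 010011*, 011000*, 011001*, 011011*, 011100*, 101010*, 101110*, 101111*, 110001*, 110011*, 110100*, 110101*, 110111*, 111110*
[col 1] -10011, 0-1000, 01-000, 01-011, 011-00, 0110-1, 01100-, 1-1110, 101-10, 10111-, 110-01*, 110-11*, 1100-1*, 1101-1*, 11010-
[col 2] 110--1
Prime implicants: -10011, 0-1000, 000100, 01-000, 01-011, 011-00, 0110-1, 01100-, 1-1110, 101-10, 10111-, 110--1, 11010-
PI chart (minterm → PIs covering it):
  4 | 000100  (sole → essential)
  8 | 0-1000  (sole → essential)
  16 | 01-000  (sole → essential)
  19 | -10011,01-011
  24 | 0-1000,01-000,011-00,01100-
  25 | 0110-1,01100-
  27 | 01-011,0110-1
  28 | 011-00  (sole → essential)
  42 | 101-10  (sole → essential)
  46 | 1-1110,101-10,10111-
  47 | 10111-  (sole → essential)
  49 | 110--1  (sole → essential)
  51 | -10011,110--1
  52 | 11010-  (sole → essential)
  53 | 110--1,11010-
  55 | 110--1  (sole → essential)
  62 | 1-1110  (sole → essential)
Essential prime implicants: 0-1000, 000100, 01-000, 011-00, 1-1110, 101-10, 10111-, 110--1, 11010-

YES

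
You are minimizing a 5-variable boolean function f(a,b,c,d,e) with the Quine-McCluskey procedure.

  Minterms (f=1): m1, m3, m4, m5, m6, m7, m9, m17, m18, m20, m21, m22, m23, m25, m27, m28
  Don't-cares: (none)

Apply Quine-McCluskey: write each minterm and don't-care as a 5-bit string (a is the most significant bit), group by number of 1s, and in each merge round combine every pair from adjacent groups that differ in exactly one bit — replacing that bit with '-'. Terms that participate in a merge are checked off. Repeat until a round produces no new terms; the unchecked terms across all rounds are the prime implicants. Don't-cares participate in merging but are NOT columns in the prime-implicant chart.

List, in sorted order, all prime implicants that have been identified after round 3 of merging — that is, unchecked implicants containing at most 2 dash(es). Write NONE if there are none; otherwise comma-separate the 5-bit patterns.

[col 0] 00001*, 00011*, 00100*, 00101*, 00110*, 00111*, 01001*, 10001*, 10010*, 10100*, 10101*, 10110*, 10111*, 11001*, 11011*, 11100*
[col 1] -0001*, -0100*, -0101*, -0110*, -0111*, -1001*, 0-001*, 00-01*, 00-11*, 000-1*, 001-0*, 001-1*, 0010-*, 0011-*, 1-001*, 1-100, 10-01*, 10-10, 101-0*, 101-1*, 1010-*, 1011-*, 110-1
[col 2] --001, -0-01, -01-0*, -01-1*, -010-*, -011-*, 00--1, 001--*, 101--*
[col 3] -01--
Prime implicants: --001, -0-01, -01--, 00--1, 1-100, 10-10, 110-1

--001, -0-01, 00--1, 1-100, 10-10, 110-1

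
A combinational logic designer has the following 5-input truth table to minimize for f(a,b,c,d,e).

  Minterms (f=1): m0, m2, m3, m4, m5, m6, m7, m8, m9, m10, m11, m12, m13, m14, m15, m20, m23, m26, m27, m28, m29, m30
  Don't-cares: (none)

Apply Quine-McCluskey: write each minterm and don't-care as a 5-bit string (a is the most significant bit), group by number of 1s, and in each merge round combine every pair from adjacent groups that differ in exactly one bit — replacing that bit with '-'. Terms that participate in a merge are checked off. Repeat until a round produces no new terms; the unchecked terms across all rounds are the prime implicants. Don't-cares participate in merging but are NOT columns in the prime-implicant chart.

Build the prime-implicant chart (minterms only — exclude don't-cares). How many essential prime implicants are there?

Round 0: 00000✓ 00010✓ 00011✓ 00100✓ 00101✓ 00110✓ 00111✓ 01000✓ 01001✓ 01010✓ 01011✓ 01100✓ 01101✓ 01110✓ 01111✓ 10100✓ 10111✓ 11010✓ 11011✓ 11100✓ 11101✓ 11110✓
Round 1: -0100✓ -0111 -1010✓ -1011✓ -1100✓ -1101✓ -1110✓ 0-000✓ 0-010✓ 0-011✓ 0-100✓ 0-101✓ 0-110✓ 0-111✓ 00-00✓ 00-10✓ 00-11✓ 000-0✓ 0001-✓ 001-0✓ 001-1✓ 0010-✓ 0011-✓ 01-00✓ 01-01✓ 01-10✓ 01-11✓ 010-0✓ 010-1✓ 0100-✓ 0101-✓ 011-0✓ 011-1✓ 0110-✓ 0111-✓ 1-100✓ 11-10✓ 1101-✓ 111-0✓ 1110-✓
Round 2: --100 -1-10 -101- -11-0 -110- 0--00✓ 0--10✓ 0--11✓ 0-0-0✓ 0-01-✓ 0-1-0✓ 0-1-1✓ 0-10-✓ 0-11-✓ 00--0✓ 00-1-✓ 001--✓ 01--0✓ 01--1✓ 01-0-✓ 01-1-✓ 010--✓ 011--✓
Round 3: 0---0 0--1- 0-1-- 01---
PIs = {--100, -0111, -1-10, -101-, -11-0, -110-, 0---0, 0--1-, 0-1--, 01---}
Coverage chart:
  m0: 0---0 ←essential
  m2: 0---0,0--1-
  m3: 0--1- ←essential
  m4: --100,0---0,0-1--
  m5: 0-1-- ←essential
  m6: 0---0,0--1-,0-1--
  m7: -0111,0--1-,0-1--
  m8: 0---0,01---
  m9: 01--- ←essential
  m10: -1-10,-101-,0---0,0--1-,01---
  m11: -101-,0--1-,01---
  m12: --100,-11-0,-110-,0---0,0-1--,01---
  m13: -110-,0-1--,01---
  m14: -1-10,-11-0,0---0,0--1-,0-1--,01---
  m15: 0--1-,0-1--,01---
  m20: --100 ←essential
  m23: -0111 ←essential
  m26: -1-10,-101-
  m27: -101- ←essential
  m28: --100,-11-0,-110-
  m29: -110- ←essential
  m30: -1-10,-11-0
Essential: --100, -0111, -101-, -110-, 0---0, 0--1-, 0-1--, 01---

8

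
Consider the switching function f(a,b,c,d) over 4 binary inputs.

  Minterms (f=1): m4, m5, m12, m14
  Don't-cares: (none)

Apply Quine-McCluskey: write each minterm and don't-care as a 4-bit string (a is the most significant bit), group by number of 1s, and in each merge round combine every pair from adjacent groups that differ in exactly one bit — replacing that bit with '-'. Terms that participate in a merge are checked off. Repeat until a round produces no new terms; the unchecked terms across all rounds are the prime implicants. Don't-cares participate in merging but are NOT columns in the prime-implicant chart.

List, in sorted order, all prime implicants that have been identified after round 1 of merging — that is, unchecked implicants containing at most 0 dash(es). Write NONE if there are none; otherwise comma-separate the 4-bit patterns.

NONE

Round 0: 0100✓ 0101✓ 1100✓ 1110✓
Round 1: -100 010- 11-0
PIs = {-100, 010-, 11-0}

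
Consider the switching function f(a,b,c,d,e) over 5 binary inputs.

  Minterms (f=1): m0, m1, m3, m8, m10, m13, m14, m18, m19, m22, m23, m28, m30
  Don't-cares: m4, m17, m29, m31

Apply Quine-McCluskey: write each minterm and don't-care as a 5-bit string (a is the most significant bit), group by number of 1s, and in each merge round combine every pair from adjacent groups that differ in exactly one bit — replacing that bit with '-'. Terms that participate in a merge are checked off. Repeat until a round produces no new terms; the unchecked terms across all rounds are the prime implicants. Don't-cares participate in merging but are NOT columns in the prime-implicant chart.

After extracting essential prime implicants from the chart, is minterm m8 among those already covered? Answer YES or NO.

[col 0] 00000*, 00001*, 00011*, 00100*, 01000*, 01010*, 01101*, 01110*, 10001*, 10010*, 10011*, 10110*, 10111*, 11100*, 11101*, 11110*, 11111*
[col 1] -0001*, -0011*, -1101, -1110, 0-000, 00-00, 000-1*, 0000-, 01-10, 010-0, 1-110*, 1-111*, 10-10*, 10-11*, 100-1*, 1001-*, 1011-*, 111-0*, 111-1*, 1110-*, 1111-*
[col 2] -00-1, 1-11-, 10-1-, 111--
Prime implicants: -00-1, -1101, -1110, 0-000, 00-00, 0000-, 01-10, 010-0, 1-11-, 10-1-, 111--
PI chart (minterm → PIs covering it):
  0 | 0-000,00-00,0000-
  1 | -00-1,0000-
  3 | -00-1  (sole → essential)
  8 | 0-000,010-0
  10 | 01-10,010-0
  13 | -1101  (sole → essential)
  14 | -1110,01-10
  18 | 10-1-  (sole → essential)
  19 | -00-1,10-1-
  22 | 1-11-,10-1-
  23 | 1-11-,10-1-
  28 | 111--  (sole → essential)
  30 | -1110,1-11-,111--
Essential prime implicants: -00-1, -1101, 10-1-, 111--

NO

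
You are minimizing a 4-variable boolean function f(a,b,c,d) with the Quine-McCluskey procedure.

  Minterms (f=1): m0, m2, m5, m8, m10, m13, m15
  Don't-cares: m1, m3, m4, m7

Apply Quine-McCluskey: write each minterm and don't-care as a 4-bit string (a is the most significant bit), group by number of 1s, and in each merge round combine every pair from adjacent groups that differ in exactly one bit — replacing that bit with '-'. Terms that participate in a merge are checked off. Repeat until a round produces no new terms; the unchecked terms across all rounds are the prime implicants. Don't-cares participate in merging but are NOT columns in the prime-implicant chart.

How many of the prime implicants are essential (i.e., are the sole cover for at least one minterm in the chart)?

2

Round 0: 0000✓ 0001✓ 0010✓ 0011✓ 0100✓ 0101✓ 0111✓ 1000✓ 1010✓ 1101✓ 1111✓
Round 1: -000✓ -010✓ -101✓ -111✓ 0-00✓ 0-01✓ 0-11✓ 00-0✓ 00-1✓ 000-✓ 001-✓ 01-1✓ 010-✓ 10-0✓ 11-1✓
Round 2: -0-0 -1-1 0--1 0-0- 00--
PIs = {-0-0, -1-1, 0--1, 0-0-, 00--}
Coverage chart:
  m0: -0-0,0-0-,00--
  m2: -0-0,00--
  m5: -1-1,0--1,0-0-
  m8: -0-0 ←essential
  m10: -0-0 ←essential
  m13: -1-1 ←essential
  m15: -1-1 ←essential
Essential: -0-0, -1-1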